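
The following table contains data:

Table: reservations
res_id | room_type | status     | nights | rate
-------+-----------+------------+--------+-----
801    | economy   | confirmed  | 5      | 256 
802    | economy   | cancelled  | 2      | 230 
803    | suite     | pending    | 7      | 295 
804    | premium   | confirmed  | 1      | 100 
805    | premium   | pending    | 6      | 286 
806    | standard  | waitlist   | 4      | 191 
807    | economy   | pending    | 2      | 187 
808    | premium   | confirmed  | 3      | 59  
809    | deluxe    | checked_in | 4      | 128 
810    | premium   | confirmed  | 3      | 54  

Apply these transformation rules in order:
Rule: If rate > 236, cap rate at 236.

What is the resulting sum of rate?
1657

Step 1: 3 records have rate > 236
Step 2: These records originally summed to 837
Step 3: After capping: 3 × 236 = 708
Step 4: Unaffected records sum: 949
Step 5: Final sum = 708 + 949 = 1657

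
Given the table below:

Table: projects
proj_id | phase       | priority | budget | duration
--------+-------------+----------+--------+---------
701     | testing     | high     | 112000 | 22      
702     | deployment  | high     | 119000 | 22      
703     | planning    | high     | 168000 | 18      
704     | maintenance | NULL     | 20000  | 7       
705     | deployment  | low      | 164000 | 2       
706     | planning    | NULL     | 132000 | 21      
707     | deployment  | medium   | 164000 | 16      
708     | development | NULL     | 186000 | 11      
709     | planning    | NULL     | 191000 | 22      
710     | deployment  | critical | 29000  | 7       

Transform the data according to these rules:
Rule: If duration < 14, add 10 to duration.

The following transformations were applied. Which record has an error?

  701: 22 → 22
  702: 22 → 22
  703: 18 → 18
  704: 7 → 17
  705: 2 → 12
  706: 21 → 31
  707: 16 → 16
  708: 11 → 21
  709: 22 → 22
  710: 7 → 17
Record 706 has an error. The correct transformed value should be 21, not 31.

Step 1: Check each record against the rule
Step 2: Record 706 has duration = 21
Step 3: Since 21 >= 14, the bonus should not have been applied
Step 4: Correct value = 21, but claimed value = 31
Conclusion: Record 706 has the error.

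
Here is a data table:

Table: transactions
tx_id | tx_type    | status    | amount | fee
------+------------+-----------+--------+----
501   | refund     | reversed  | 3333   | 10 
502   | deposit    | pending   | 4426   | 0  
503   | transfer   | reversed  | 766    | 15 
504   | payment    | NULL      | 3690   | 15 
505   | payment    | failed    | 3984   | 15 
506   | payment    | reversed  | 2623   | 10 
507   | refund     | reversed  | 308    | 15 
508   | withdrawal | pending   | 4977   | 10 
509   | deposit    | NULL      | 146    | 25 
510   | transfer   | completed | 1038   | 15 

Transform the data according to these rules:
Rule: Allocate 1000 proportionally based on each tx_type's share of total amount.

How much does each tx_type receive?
deposit: 180.78, payment: 407.14, refund: 143.96, transfer: 71.33, withdrawal: 196.79

Step 1: Calculate total amount = 25291
Step 2: Calculate each tx_type's proportion:
  deposit: 4572/25291 = 18.08% → 180.78
  payment: 10297/25291 = 40.71% → 407.14
  refund: 3641/25291 = 14.40% → 143.96
  transfer: 1804/25291 = 7.13% → 71.33
  withdrawal: 4977/25291 = 19.68% → 196.79
Step 3: Verify: sum of allocations ≈ 1000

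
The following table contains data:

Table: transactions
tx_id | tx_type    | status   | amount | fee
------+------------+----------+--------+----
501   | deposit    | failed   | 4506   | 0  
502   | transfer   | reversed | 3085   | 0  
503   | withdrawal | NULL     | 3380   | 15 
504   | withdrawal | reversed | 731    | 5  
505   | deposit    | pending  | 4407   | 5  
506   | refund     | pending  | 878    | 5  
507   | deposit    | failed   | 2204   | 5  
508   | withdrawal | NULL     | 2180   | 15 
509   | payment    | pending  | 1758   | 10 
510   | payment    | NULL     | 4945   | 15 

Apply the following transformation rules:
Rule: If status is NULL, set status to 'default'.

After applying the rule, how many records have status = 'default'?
3

Step 1: Count records where status IS NULL
Step 2: Found 3 records with NULL status
Step 3: These records will have status set to 'default'
Step 4: Records already having status = 'default': 0
Step 5: Answer: 3 + 0 = 3 records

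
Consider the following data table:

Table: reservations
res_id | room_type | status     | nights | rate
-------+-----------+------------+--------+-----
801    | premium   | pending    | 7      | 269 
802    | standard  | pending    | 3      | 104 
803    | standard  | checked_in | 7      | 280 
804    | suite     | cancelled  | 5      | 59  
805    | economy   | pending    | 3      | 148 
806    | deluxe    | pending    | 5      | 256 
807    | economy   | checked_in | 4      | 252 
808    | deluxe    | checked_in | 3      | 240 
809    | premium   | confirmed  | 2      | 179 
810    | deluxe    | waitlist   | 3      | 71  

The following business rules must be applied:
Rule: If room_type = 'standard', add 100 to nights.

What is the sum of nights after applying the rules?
242

Step 1: Count records where room_type = 'standard': 2
Step 2: Total bonus added: 2 × 100 = 200
Step 3: Original sum of nights: 42
Step 4: Final sum = 42 + 200 = 242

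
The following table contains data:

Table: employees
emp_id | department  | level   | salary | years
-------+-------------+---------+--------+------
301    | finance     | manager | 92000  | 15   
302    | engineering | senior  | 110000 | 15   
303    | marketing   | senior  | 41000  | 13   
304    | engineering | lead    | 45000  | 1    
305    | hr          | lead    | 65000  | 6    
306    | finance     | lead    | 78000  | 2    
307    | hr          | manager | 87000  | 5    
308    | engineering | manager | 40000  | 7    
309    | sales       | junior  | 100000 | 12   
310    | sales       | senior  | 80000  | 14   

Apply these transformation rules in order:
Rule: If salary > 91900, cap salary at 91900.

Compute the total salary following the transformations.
711700

Step 1: 3 records have salary > 91900
Step 2: These records originally summed to 302000
Step 3: After capping: 3 × 91900 = 275700
Step 4: Unaffected records sum: 436000
Step 5: Final sum = 275700 + 436000 = 711700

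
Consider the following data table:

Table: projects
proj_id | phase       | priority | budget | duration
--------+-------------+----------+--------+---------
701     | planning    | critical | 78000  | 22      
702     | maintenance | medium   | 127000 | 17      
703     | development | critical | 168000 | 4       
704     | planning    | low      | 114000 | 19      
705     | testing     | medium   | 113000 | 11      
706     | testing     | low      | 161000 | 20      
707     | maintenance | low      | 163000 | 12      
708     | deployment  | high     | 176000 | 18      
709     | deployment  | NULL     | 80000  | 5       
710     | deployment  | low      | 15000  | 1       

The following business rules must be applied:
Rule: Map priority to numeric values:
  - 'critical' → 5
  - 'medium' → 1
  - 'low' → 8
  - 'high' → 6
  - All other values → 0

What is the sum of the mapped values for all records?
50

Step 1: Apply mapping to each record
Step 2: Count by status:
  'critical': 2 records × 5 = 10
  'medium': 2 records × 1 = 2
  'low': 4 records × 8 = 32
  'high': 1 records × 6 = 6
Step 3: Sum all mapped values = 50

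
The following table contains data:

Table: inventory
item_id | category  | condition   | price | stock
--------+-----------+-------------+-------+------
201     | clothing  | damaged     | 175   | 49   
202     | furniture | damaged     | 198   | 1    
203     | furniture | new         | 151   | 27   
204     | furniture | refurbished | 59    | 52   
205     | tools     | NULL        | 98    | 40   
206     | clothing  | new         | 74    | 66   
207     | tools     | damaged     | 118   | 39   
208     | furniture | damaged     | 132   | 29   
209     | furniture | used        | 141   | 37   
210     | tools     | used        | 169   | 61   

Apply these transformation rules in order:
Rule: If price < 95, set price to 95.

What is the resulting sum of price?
1372

Step 1: 2 records have price < 95
Step 2: These records originally summed to 133
Step 3: After setting to minimum: 2 × 95 = 190
Step 4: Unaffected records sum: 1182
Step 5: Final sum = 190 + 1182 = 1372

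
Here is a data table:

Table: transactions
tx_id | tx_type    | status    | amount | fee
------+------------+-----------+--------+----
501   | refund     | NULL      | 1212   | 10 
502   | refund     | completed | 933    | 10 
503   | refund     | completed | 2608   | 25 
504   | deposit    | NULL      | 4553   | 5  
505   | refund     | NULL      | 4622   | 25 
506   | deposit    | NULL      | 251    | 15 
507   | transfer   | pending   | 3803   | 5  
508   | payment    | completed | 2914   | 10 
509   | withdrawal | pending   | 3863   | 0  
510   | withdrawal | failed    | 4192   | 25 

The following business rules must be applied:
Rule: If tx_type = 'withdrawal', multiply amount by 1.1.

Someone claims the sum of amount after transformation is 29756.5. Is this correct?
Yes, the result is correct.

Step 1: Calculate the correct sum after transformation
Step 2: Apply multiplier 1.1 to records where tx_type = 'withdrawal'
Step 3: Correct result = 29756.5
Step 4: Claimed result = 29756.5
Step 5: 29756.5 = 29756.5 ✓
Conclusion: The claimed result is correct.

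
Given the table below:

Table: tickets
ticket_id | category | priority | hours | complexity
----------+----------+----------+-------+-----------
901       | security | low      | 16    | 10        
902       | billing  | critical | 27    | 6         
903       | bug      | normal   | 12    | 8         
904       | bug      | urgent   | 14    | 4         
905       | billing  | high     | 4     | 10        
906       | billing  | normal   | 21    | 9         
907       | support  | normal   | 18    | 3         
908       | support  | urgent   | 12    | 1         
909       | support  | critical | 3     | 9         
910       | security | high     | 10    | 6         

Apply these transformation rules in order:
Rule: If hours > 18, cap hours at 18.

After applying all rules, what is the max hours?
18

Step 1: Original maximum hours = 27
Step 2: Apply cap at 18
Step 3: 2 records had hours > 18 and were capped
Step 4: Maximum after transformation = 18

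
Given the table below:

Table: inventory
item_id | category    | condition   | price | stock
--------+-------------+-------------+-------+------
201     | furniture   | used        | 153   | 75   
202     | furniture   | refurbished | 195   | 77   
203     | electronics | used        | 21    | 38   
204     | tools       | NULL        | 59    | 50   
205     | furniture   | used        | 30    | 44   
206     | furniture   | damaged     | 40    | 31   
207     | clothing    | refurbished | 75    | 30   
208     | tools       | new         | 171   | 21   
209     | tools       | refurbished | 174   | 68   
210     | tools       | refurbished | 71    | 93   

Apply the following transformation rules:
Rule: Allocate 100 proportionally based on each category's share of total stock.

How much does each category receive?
clothing: 5.69, electronics: 7.21, furniture: 43.07, tools: 44.02

Step 1: Calculate total stock = 527
Step 2: Calculate each category's proportion:
  clothing: 30/527 = 5.69% → 5.69
  electronics: 38/527 = 7.21% → 7.21
  furniture: 227/527 = 43.07% → 43.07
  tools: 232/527 = 44.02% → 44.02
Step 3: Verify: sum of allocations ≈ 100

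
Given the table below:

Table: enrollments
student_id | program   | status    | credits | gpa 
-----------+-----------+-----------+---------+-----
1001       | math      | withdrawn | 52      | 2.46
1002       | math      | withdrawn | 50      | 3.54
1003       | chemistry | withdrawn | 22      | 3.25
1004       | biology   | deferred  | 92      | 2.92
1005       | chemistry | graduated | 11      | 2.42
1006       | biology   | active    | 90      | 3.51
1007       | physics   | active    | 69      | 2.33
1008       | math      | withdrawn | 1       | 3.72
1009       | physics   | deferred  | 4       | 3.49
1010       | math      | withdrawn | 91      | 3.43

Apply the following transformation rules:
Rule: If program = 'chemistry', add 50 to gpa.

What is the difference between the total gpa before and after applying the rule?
100.0

Step 1: Original sum of gpa = 31.07
Step 2: 2 records have program = 'chemistry'
Step 3: Each affected record changes by 50
Step 4: Total change = 2 × 50 = 100
Step 5: New sum = 31.07 + 100 = 131.07
Step 6: Difference = |131.07 - 31.07| = 100.0
        (Sum increased by 100.0)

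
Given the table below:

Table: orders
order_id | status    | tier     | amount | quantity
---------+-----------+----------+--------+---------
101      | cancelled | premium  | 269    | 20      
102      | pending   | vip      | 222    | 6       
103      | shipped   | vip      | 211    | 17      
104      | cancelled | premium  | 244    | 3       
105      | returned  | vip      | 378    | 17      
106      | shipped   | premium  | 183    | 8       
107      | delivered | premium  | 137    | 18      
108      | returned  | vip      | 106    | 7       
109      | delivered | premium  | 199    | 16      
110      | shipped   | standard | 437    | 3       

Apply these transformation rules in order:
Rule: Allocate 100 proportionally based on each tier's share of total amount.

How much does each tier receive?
premium: 43.25, standard: 18.32, vip: 38.43

Step 1: Calculate total amount = 2386
Step 2: Calculate each tier's proportion:
  premium: 1032/2386 = 43.25% → 43.25
  standard: 437/2386 = 18.32% → 18.32
  vip: 917/2386 = 38.43% → 38.43
Step 3: Verify: sum of allocations ≈ 100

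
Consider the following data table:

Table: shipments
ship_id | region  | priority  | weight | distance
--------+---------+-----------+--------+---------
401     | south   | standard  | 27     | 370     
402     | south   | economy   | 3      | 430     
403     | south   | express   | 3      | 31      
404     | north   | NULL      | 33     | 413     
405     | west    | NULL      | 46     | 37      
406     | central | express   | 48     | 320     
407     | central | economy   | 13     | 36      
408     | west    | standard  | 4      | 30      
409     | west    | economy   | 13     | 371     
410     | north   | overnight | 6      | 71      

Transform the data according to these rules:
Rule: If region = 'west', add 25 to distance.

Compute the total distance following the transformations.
2184

Step 1: Count records where region = 'west': 3
Step 2: Total bonus added: 3 × 25 = 75
Step 3: Original sum of distance: 2109
Step 4: Final sum = 2109 + 75 = 2184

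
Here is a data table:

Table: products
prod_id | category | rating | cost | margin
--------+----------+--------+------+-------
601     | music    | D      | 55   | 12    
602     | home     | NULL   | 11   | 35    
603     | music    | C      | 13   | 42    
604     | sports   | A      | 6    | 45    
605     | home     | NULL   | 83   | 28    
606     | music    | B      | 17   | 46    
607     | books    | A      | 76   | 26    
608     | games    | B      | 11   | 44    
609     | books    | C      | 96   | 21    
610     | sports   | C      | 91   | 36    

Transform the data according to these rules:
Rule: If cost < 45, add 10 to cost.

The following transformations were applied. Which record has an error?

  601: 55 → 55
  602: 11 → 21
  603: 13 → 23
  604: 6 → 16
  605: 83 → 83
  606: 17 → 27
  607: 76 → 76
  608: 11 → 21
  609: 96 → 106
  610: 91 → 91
Record 609 has an error. The correct transformed value should be 96, not 106.

Step 1: Check each record against the rule
Step 2: Record 609 has cost = 96
Step 3: Since 96 >= 45, the bonus should not have been applied
Step 4: Correct value = 96, but claimed value = 106
Conclusion: Record 609 has the error.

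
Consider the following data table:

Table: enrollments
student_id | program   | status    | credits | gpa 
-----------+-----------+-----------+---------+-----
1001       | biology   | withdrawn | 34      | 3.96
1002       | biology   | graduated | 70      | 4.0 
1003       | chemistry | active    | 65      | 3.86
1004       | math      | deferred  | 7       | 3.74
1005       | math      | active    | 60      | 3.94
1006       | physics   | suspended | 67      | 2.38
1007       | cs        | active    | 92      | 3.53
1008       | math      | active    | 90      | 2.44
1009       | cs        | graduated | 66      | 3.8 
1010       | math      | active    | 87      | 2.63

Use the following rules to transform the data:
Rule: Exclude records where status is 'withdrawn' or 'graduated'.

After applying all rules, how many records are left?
7

Step 1: Count records to exclude
  - 1 (withdrawn) + 2 (graduated) = 3 records
Step 2: Total records: 10
Step 3: Remaining = 10 - 3 = 7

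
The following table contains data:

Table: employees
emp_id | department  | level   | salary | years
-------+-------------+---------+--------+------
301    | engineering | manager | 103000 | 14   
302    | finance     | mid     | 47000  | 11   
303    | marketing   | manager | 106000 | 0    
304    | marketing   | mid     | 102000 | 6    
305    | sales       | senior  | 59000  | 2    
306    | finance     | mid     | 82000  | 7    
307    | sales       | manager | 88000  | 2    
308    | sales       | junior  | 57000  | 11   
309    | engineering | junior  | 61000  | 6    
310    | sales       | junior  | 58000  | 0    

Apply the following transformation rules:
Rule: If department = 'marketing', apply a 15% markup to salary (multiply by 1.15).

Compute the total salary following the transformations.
794200.0

Step 1: Records with department = 'marketing' have total salary = 208000
Step 2: Apply multiplier: 208000 × 1.15 = 239200.0
Step 3: Other records total: 555000
Step 4: Final sum = 239200.0 + 555000 = 794200.0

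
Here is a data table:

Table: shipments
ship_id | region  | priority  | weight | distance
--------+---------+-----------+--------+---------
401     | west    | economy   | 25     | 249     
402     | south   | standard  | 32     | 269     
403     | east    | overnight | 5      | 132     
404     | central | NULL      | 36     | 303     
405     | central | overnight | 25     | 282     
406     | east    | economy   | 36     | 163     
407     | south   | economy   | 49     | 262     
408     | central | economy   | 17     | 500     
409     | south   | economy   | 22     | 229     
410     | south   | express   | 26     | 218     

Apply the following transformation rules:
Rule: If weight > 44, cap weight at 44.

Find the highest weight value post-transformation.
44

Step 1: Original maximum weight = 49
Step 2: Apply cap at 44
Step 3: 1 records had weight > 44 and were capped
Step 4: Maximum after transformation = 44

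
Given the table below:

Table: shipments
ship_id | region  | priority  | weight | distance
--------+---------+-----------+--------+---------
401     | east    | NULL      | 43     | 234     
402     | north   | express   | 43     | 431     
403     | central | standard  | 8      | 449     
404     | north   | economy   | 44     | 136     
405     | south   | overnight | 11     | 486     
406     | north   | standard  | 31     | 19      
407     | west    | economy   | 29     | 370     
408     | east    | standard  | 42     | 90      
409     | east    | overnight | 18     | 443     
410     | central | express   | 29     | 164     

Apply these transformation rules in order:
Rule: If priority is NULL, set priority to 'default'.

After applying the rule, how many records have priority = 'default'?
1

Step 1: Count records where priority IS NULL
Step 2: Found 1 records with NULL priority
Step 3: These records will have priority set to 'default'
Step 4: Records already having priority = 'default': 0
Step 5: Answer: 1 + 0 = 1 records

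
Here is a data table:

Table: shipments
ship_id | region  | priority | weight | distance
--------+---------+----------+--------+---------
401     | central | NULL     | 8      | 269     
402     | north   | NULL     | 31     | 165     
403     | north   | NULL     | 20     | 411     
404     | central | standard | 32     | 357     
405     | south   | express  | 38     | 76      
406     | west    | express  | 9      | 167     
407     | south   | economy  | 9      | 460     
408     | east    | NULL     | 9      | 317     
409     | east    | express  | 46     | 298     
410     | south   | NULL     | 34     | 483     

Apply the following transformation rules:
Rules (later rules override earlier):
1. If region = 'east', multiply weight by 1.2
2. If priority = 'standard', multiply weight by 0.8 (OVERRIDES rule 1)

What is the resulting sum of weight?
240.6

Step 1: Rule 2 takes priority for records with priority = 'standard'
  - 1 records: 32 × 0.8 = 25.6
Step 2: Rule 1 applies to remaining records with region = 'east'
  - 2 records: 55 × 1.2 = 66.0
Step 3: Other records unchanged: 149
Step 4: Final sum = 25.6 + 66.0 + 149 = 240.6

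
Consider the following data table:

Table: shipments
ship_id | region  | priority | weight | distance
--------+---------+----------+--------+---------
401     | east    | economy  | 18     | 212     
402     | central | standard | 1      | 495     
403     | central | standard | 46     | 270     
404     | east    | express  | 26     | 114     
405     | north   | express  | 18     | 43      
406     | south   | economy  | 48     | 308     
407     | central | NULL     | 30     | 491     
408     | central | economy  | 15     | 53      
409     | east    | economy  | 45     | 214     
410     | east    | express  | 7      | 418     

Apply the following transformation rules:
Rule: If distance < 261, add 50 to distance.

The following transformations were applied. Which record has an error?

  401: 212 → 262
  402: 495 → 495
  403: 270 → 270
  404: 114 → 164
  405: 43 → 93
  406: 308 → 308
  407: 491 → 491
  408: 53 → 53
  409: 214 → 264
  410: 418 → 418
Record 408 has an error. The correct transformed value should be 103, not 53.

Step 1: Check each record against the rule
Step 2: Record 408 has distance = 53
Step 3: Since 53 < 261, the bonus should have been applied
Step 4: Correct value = 103, but claimed value = 53
Conclusion: Record 408 has the error.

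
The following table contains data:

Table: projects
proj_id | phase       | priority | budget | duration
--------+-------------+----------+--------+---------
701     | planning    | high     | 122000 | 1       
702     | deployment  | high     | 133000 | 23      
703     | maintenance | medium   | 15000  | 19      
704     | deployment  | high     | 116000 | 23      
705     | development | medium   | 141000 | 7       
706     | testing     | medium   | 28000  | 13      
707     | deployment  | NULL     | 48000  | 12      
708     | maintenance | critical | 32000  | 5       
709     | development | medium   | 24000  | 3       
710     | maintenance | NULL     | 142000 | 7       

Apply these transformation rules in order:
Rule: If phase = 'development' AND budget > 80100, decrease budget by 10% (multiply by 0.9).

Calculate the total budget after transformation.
786900.0

Step 1: Find records where phase = 'development' AND budget > 80100
Step 2: 1 records match, summing to 141000
Step 3: After multiplier: 141000 × 0.9 = 126900.0
Step 4: Unaffected records sum: 660000
Step 5: Final sum = 126900.0 + 660000 = 786900.0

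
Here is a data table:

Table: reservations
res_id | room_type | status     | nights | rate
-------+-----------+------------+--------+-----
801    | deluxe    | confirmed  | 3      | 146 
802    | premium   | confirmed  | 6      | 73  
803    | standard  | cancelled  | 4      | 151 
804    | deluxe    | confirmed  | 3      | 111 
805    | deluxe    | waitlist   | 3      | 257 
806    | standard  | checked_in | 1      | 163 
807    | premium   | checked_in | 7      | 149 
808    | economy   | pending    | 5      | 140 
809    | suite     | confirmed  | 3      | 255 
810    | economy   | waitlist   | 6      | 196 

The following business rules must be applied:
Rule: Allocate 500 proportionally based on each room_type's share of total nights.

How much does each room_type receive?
deluxe: 109.76, economy: 134.15, premium: 158.54, standard: 60.98, suite: 36.59

Step 1: Calculate total nights = 41
Step 2: Calculate each room_type's proportion:
  deluxe: 9/41 = 21.95% → 109.76
  economy: 11/41 = 26.83% → 134.15
  premium: 13/41 = 31.71% → 158.54
  standard: 5/41 = 12.20% → 60.98
  suite: 3/41 = 7.32% → 36.59
Step 3: Verify: sum of allocations ≈ 500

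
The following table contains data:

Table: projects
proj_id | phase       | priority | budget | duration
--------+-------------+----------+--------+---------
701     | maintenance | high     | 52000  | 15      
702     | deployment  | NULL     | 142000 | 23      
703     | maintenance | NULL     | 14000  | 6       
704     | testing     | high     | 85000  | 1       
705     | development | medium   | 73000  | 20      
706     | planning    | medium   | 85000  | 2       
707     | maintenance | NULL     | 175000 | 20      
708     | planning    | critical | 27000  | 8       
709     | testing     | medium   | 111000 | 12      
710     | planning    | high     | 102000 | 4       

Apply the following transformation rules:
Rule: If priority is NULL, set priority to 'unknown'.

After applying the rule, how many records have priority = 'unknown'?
3

Step 1: Count records where priority IS NULL
Step 2: Found 3 records with NULL priority
Step 3: These records will have priority set to 'unknown'
Step 4: Records already having priority = 'unknown': 0
Step 5: Answer: 3 + 0 = 3 records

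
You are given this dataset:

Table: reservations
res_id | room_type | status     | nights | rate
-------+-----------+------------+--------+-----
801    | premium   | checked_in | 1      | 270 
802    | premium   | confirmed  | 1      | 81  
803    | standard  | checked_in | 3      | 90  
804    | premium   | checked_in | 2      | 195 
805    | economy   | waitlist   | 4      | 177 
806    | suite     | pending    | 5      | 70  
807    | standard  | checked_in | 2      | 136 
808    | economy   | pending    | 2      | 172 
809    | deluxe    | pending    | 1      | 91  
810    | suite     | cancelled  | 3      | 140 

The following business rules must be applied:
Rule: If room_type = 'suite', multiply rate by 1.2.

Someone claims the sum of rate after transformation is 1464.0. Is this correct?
Yes, the result is correct.

Step 1: Calculate the correct sum after transformation
Step 2: Apply multiplier 1.2 to records where room_type = 'suite'
Step 3: Correct result = 1464.0
Step 4: Claimed result = 1464.0
Step 5: 1464.0 = 1464.0 ✓
Conclusion: The claimed result is correct.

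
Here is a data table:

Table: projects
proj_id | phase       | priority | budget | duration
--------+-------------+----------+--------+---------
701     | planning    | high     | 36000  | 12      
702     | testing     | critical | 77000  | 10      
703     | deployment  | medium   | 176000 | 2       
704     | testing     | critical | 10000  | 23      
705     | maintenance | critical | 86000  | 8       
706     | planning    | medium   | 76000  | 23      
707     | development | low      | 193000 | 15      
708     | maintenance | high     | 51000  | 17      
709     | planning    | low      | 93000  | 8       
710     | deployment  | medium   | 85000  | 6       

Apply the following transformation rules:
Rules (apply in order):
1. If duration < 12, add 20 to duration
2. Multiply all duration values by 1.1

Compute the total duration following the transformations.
246.4

Step 1: Apply Rule 1 - Add 20 to records with duration < 12
  - 5 records affected: 34 + (5 × 20) = 134
  - Unaffected records: 90
  - Sum after Rule 1: 224
Step 2: Apply Rule 2 - Multiply all by 1.1
  - 224 × 1.1 = 246.4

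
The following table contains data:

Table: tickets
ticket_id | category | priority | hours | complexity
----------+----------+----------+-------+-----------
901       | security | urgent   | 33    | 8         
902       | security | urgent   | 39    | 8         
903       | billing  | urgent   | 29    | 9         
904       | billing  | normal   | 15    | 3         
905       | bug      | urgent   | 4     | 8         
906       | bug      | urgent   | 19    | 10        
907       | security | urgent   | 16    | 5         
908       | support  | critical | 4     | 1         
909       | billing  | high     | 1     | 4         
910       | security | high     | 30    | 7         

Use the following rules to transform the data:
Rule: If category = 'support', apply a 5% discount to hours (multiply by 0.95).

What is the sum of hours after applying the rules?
189.8

Step 1: Records with category = 'support' have total hours = 4
Step 2: Apply multiplier: 4 × 0.95 = 3.8
Step 3: Other records total: 186
Step 4: Final sum = 3.8 + 186 = 189.8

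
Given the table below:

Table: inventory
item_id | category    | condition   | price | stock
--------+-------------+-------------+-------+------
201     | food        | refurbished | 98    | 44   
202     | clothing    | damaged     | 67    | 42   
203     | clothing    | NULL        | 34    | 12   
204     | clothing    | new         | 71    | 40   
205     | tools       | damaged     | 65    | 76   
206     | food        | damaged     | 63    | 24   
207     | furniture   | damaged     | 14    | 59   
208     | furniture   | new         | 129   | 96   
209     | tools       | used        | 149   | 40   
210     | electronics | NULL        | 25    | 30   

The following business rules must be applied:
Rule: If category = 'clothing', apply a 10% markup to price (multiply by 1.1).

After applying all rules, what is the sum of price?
732.2

Step 1: Records with category = 'clothing' have total price = 172
Step 2: Apply multiplier: 172 × 1.1 = 189.2
Step 3: Other records total: 543
Step 4: Final sum = 189.2 + 543 = 732.2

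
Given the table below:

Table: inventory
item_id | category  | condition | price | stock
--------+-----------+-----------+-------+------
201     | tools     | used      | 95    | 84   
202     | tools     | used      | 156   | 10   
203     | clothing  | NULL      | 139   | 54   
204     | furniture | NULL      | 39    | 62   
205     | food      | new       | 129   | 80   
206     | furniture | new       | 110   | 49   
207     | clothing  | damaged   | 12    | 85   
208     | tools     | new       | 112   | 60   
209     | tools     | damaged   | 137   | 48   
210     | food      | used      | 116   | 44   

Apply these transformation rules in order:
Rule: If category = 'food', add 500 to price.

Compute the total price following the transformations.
2045

Step 1: Count records where category = 'food': 2
Step 2: Total bonus added: 2 × 500 = 1000
Step 3: Original sum of price: 1045
Step 4: Final sum = 1045 + 1000 = 2045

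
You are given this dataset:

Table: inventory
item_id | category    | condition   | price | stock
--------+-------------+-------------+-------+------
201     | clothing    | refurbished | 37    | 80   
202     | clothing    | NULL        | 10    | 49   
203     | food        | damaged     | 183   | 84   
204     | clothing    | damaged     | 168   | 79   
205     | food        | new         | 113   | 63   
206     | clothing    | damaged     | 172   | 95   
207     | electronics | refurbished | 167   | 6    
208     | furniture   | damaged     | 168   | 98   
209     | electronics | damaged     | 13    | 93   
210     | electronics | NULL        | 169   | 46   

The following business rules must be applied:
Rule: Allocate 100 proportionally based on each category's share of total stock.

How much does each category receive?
clothing: 43.72, electronics: 20.92, food: 21.21, furniture: 14.14

Step 1: Calculate total stock = 693
Step 2: Calculate each category's proportion:
  clothing: 303/693 = 43.72% → 43.72
  electronics: 145/693 = 20.92% → 20.92
  food: 147/693 = 21.21% → 21.21
  furniture: 98/693 = 14.14% → 14.14
Step 3: Verify: sum of allocations ≈ 100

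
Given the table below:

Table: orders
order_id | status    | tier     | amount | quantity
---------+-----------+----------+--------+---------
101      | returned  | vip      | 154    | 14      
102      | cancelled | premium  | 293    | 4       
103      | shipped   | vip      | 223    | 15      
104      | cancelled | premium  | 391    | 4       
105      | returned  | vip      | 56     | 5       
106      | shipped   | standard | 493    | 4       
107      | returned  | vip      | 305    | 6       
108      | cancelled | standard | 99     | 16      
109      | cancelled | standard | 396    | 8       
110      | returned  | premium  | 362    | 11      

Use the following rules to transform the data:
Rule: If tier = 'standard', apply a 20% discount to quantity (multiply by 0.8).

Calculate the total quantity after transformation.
81.4

Step 1: Records with tier = 'standard' have total quantity = 28
Step 2: Apply multiplier: 28 × 0.8 = 22.4
Step 3: Other records total: 59
Step 4: Final sum = 22.4 + 59 = 81.4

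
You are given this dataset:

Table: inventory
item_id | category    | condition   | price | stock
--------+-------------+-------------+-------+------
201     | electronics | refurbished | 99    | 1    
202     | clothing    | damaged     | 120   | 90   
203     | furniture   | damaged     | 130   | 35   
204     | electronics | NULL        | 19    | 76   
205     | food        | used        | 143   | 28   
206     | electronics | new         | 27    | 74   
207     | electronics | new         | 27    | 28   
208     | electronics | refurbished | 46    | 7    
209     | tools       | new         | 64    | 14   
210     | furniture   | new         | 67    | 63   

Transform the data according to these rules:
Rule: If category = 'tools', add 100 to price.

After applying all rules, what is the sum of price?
842

Step 1: Count records where category = 'tools': 1
Step 2: Total bonus added: 1 × 100 = 100
Step 3: Original sum of price: 742
Step 4: Final sum = 742 + 100 = 842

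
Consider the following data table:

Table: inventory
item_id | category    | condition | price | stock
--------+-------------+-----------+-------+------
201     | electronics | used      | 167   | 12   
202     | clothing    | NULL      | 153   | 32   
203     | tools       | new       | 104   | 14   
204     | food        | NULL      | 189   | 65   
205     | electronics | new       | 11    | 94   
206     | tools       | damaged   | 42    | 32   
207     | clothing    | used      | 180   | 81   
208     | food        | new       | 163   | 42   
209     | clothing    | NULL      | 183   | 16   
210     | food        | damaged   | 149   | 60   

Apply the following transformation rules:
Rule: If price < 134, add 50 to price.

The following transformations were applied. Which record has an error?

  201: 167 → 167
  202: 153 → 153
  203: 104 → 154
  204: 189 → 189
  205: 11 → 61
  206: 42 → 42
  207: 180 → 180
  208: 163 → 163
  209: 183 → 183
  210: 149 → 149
Record 206 has an error. The correct transformed value should be 92, not 42.

Step 1: Check each record against the rule
Step 2: Record 206 has price = 42
Step 3: Since 42 < 134, the bonus should have been applied
Step 4: Correct value = 92, but claimed value = 42
Conclusion: Record 206 has the error.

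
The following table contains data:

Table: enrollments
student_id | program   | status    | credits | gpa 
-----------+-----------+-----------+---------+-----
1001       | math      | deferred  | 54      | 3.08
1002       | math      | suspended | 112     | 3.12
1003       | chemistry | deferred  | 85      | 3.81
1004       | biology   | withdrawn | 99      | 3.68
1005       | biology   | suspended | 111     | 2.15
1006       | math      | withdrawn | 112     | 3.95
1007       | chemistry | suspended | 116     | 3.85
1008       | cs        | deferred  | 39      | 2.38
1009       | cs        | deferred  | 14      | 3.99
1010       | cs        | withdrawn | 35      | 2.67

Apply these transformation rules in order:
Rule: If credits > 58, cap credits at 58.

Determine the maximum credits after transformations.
58

Step 1: Original maximum credits = 116
Step 2: Apply cap at 58
Step 3: 6 records had credits > 58 and were capped
Step 4: Maximum after transformation = 58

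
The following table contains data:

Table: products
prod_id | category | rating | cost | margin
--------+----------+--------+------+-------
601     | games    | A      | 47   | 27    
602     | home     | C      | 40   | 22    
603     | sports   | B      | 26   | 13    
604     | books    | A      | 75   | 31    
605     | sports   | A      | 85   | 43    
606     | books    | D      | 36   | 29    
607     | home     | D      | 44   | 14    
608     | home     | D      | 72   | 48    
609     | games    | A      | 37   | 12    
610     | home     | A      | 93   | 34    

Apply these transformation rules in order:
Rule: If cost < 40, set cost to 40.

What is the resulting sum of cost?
576

Step 1: 3 records have cost < 40
Step 2: These records originally summed to 99
Step 3: After setting to minimum: 3 × 40 = 120
Step 4: Unaffected records sum: 456
Step 5: Final sum = 120 + 456 = 576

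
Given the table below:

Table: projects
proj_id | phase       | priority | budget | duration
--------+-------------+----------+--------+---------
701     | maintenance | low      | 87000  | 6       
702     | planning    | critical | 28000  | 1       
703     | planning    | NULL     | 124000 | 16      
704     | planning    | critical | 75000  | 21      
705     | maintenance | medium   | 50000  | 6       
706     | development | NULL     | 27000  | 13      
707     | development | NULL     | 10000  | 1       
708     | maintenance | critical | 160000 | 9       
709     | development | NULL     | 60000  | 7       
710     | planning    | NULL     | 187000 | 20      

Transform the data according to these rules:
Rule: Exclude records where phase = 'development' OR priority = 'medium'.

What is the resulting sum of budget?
661000

Step 1: Find records where phase = 'development' OR priority = 'medium'
Step 2: 4 records match, summing to 147000
Step 3: Original sum: 808000
Step 4: Remaining sum = 808000 - 147000 = 661000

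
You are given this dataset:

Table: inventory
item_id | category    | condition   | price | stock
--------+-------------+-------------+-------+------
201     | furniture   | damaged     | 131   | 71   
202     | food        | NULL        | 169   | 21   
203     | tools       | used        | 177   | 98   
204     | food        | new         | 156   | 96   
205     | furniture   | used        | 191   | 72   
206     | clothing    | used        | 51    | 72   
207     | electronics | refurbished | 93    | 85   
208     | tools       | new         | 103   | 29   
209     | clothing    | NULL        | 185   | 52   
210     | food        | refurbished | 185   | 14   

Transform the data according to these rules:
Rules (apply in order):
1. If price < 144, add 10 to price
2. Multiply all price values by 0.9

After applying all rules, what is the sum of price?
1332.9

Step 1: Apply Rule 1 - Add 10 to records with price < 144
  - 4 records affected: 378 + (4 × 10) = 418
  - Unaffected records: 1063
  - Sum after Rule 1: 1481
Step 2: Apply Rule 2 - Multiply all by 0.9
  - 1481 × 0.9 = 1332.9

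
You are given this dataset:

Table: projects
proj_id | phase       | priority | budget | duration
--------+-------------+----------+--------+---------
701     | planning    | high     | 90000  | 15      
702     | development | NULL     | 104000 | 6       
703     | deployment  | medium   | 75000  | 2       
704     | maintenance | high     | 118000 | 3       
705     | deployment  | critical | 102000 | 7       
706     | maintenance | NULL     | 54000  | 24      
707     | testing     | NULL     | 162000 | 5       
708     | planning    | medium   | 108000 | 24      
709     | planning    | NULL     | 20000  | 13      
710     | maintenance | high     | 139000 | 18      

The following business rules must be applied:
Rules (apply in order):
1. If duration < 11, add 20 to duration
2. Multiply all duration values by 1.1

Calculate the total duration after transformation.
238.7

Step 1: Apply Rule 1 - Add 20 to records with duration < 11
  - 5 records affected: 23 + (5 × 20) = 123
  - Unaffected records: 94
  - Sum after Rule 1: 217
Step 2: Apply Rule 2 - Multiply all by 1.1
  - 217 × 1.1 = 238.7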